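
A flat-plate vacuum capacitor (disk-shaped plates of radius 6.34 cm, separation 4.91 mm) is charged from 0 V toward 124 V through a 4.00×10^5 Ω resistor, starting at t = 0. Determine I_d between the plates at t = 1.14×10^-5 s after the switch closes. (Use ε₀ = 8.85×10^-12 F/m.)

8.86×10^-5 A

C = ε₀A/d = (8.85×10^-12)(0.01263)/(4.91×10^-3) = 2.276×10^-11 F and τ = RC = 9.104×10^-6 s. I_d in the gap equals the RC charging current.
I_d(t) = (V₀/R) e^(−t/τ) = 3.100×10^-4 · e^(−1.252) = 8.86×10^-5 A.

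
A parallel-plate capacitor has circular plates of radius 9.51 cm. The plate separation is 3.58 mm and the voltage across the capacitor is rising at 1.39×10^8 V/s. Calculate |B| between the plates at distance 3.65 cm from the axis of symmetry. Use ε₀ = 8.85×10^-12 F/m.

7.88×10^-9 T

With E = V/d, dE/dt = 3.883×10^10 V/(m·s) and πR² = 0.02841 m², giving I_d = ε₀ πR² dE/dt = 9.763×10^-3 A.
An Ampèrian loop of radius r encloses a fraction (r/R)² of I_d. Then B·2πr = μ₀ I_d (r/R)², giving B = μ₀ I_d r/(2πR²) = 7.88×10^-9 T.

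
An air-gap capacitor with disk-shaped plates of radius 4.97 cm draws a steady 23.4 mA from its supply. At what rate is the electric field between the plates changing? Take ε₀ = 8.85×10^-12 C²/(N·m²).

3.41×10^11 V/(m·s)

Charge continuity gives I_d = I = 0.0234 A between the plates.
Inverting I_d = ε₀ A dE/dt gives dE/dt = 0.0234 / (8.85×10^-12 · 7.760×10^-3) = 3.41×10^11 V/(m·s).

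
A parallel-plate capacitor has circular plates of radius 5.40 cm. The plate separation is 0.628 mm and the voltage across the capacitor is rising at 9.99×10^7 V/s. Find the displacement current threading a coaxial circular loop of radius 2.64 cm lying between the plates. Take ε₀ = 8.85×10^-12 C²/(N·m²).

With E = V/d, dE/dt = 1.591×10^11 V/(m·s) and πR² = 9.161×10^-3 m², giving I_d = ε₀ πR² dE/dt = 0.01290 A.
Since J_d is uniform, the enclosed fraction is (r/R)² = 0.2390, giving I_d,enc = 3.08×10^-3 A.

3.08×10^-3 A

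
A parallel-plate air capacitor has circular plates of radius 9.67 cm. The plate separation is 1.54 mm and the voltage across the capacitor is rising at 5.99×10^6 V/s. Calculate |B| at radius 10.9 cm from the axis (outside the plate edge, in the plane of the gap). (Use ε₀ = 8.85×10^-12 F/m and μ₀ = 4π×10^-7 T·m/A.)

I_d = C dV/dt with C = ε₀πR²/d = 1.688×10^-10 F, so I_d = (1.688×10^-10)(5.99×10^6) = 1.011×10^-3 A.
With r > R the enclosed displacement current is the full I_d; B = μ₀ I_d / (2πr) = 1.86×10^-9 T.

1.86×10^-9 T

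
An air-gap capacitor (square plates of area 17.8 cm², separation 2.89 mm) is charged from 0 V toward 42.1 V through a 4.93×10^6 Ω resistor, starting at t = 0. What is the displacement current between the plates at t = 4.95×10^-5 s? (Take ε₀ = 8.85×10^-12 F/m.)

With C = ε₀A/d = (8.85×10^-12)(1.78×10^-3)/(2.89×10^-3) = 5.451×10^-12 F, the time constant is τ = RC = 2.687×10^-5 s, so t/τ = 1.842 and e^(−t/τ) = 0.1585.
I_d = I_cond = (V₀/R) e^(−t/τ) = (8.540×10^-6)(0.1585) = 1.35×10^-6 A.

1.35×10^-6 A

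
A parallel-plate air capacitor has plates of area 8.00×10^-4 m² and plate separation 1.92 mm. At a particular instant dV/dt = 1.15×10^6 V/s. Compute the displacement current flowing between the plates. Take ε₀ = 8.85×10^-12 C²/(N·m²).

The field between the plates is E = V/d, so dE/dt = (1.15×10^6)/(1.92×10^-3 m) = 5.990×10^8 V/(m·s).
I_d = ε₀ A (dE/dt) = (8.85×10^-12)(8.00×10^-4)(5.990×10^8) = 4.24×10^-6 A.

4.24×10^-6 A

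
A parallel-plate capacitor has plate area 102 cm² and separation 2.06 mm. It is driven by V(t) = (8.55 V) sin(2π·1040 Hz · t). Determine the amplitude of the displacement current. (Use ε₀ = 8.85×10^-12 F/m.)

The displacement current equals the conduction current C dV/dt, which peaks at C V₀ ω.
With C = ε₀A/d = (8.85×10^-12)(0.0102)/(2.06×10^-3) = 4.382×10^-11 F and ω = 2πf = 6535 rad/s, I_d,max = (4.382×10^-11)(8.55)(6535) = 2.45×10^-6 A.

2.45×10^-6 A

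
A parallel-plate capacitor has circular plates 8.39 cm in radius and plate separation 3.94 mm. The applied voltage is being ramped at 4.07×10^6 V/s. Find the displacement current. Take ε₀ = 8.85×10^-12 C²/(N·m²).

2.02×10^-4 A

E = V/d so dE/dt = (dV/dt)/d = 1.033×10^9 V/(m·s), and I_d = ε₀ A dE/dt = (8.85×10^-12)(0.02211)(1.033×10^9) = 2.02×10^-4 A.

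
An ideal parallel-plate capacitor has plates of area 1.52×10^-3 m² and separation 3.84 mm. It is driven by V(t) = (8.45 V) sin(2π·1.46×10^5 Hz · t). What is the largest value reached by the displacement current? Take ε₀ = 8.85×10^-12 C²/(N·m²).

2.72×10^-5 A

The displacement current equals the conduction current C dV/dt, which peaks at C V₀ ω.
With C = ε₀A/d = (8.85×10^-12)(1.52×10^-3)/(3.84×10^-3) = 3.503×10^-12 F and ω = 2πf = 9.173×10^5 rad/s, I_d,max = (3.503×10^-12)(8.45)(9.173×10^5) = 2.72×10^-5 A.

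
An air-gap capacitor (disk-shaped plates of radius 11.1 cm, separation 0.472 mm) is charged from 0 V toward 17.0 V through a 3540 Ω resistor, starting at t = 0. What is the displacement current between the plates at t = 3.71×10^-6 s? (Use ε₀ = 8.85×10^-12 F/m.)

1.13×10^-3 A

C = ε₀A/d = (8.85×10^-12)(0.03871)/(4.72×10^-4) = 7.258×10^-10 F and τ = RC = 2.569×10^-6 s. I_d in the gap equals the RC charging current.
I_d(t) = (V₀/R) e^(−t/τ) = 4.802×10^-3 · e^(−1.444) = 1.13×10^-3 A.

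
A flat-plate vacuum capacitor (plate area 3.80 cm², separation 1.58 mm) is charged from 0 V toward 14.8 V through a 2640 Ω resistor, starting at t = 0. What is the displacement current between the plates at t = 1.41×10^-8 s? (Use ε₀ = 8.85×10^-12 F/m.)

4.56×10^-4 A

C = ε₀A/d = (8.85×10^-12)(3.80×10^-4)/(1.58×10^-3) = 2.128×10^-12 F and τ = RC = 5.618×10^-9 s. I_d in the gap equals the RC charging current.
I_d(t) = (V₀/R) e^(−t/τ) = 5.606×10^-3 · e^(−2.510) = 4.56×10^-4 A.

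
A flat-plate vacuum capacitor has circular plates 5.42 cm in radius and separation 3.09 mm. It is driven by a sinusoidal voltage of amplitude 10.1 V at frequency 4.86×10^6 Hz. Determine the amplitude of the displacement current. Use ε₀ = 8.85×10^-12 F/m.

8.15×10^-3 A

(dE/dt)_max = V₀ω/d = 9.982×10^10 V/(m·s); ω = 2πf = 3.054×10^7 rad/s.
I_d,max = ε₀ A (dE/dt)_max = (8.85×10^-12)(9.229×10^-3)(9.982×10^10) = 8.15×10^-3 A.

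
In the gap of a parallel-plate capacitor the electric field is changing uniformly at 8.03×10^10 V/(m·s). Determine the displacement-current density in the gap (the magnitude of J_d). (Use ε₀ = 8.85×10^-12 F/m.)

J_d = ε₀ dE/dt = (8.85×10^-12)(8.03×10^10) = 0.711 A/m².

0.711 A/m²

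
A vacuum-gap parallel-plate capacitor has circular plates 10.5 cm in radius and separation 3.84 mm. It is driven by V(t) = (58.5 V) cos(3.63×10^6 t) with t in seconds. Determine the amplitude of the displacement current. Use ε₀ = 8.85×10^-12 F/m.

0.0170 A

The displacement current equals the conduction current C dV/dt, which peaks at C V₀ ω.
With C = ε₀A/d = (8.85×10^-12)(0.03464)/(3.84×10^-3) = 7.983×10^-11 F and ω = 3.63×10^6 rad/s, I_d,max = (7.983×10^-11)(58.5)(3.63×10^6) = 0.0170 A.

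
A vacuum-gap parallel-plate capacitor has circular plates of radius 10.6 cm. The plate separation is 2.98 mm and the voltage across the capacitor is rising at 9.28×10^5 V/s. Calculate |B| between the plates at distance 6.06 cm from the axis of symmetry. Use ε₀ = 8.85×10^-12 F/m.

1.05×10^-10 T

With E = V/d, dE/dt = 3.114×10^8 V/(m·s) and πR² = 0.03530 m², giving I_d = ε₀ πR² dE/dt = 9.728×10^-5 A.
∮B·dl = μ₀ I_d,enc with I_d,enc = I_d r²/R² = 3.179×10^-5 A; so B = μ₀ I_d,enc/(2πr) = 1.05×10^-10 T.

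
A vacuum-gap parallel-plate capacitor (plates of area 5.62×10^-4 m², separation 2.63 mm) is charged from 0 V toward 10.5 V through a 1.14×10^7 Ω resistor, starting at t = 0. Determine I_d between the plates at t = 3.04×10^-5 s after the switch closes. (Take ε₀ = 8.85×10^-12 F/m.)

2.25×10^-7 A

C = ε₀A/d = (8.85×10^-12)(5.62×10^-4)/(2.63×10^-3) = 1.891×10^-12 F and τ = RC = 2.156×10^-5 s. I_d in the gap equals the RC charging current.
I_d(t) = (V₀/R) e^(−t/τ) = 9.211×10^-7 · e^(−1.410) = 2.25×10^-7 A.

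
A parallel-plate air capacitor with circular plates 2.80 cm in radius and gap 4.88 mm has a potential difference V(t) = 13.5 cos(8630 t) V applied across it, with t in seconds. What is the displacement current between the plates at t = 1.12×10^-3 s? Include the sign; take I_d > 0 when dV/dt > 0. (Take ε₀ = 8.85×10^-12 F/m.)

C = ε₀A/d = (8.85×10^-12)(2.463×10^-3)/(4.88×10^-3) = 4.467×10^-12 F. dV/dt = V₀ω·−sin(ωt); at ωt = 9.6656 rad this factor is 0.2385.
I_d = C dV/dt = (4.467×10^-12)(13.5)(8630)(0.2385) = 1.24×10^-7 A.

1.24×10^-7 A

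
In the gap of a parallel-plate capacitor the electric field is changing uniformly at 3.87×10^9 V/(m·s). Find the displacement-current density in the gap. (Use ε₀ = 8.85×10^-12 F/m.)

The displacement-current density is ε₀ ∂E/∂t = (8.85×10^-12)(3.87×10^9) = 0.0342 A/m².

0.0342 A/m²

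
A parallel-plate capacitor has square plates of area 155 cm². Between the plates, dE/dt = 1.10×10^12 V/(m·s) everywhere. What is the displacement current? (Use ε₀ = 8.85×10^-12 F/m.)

0.151 A

With a uniform field, Φ_E = EA, so I_d = ε₀ A dE/dt = 0.151 A.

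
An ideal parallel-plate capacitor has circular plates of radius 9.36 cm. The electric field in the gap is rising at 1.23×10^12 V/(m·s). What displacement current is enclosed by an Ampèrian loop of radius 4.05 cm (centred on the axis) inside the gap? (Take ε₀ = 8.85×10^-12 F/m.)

0.0561 A

I_d = ε₀ dΦ_E/dt = ε₀ πR² (dE/dt) = (8.85×10^-12)(0.02752)(1.23×10^12) = 0.2996 A through the full plate area.
The field is uniform, so I_d,enc = I_d (r/R)² = (0.2996)(4.05/9.36)² = 0.0561 A.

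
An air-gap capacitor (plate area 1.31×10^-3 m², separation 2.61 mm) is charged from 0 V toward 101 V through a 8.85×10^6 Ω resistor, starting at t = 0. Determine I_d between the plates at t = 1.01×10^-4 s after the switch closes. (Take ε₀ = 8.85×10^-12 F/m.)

8.74×10^-7 A

C = ε₀A/d = (8.85×10^-12)(1.31×10^-3)/(2.61×10^-3) = 4.442×10^-12 F and τ = RC = 3.931×10^-5 s. I_d in the gap equals the RC charging current.
I_d(t) = (V₀/R) e^(−t/τ) = 1.141×10^-5 · e^(−2.569) = 8.74×10^-7 A.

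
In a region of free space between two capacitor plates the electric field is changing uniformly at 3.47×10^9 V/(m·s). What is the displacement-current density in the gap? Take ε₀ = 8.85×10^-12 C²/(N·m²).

J_d = ε₀ dE/dt = (8.85×10^-12)(3.47×10^9) = 0.0307 A/m².

0.0307 A/m²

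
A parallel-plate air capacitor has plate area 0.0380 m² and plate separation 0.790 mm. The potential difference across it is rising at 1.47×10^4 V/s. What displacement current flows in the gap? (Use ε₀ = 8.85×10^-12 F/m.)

C = ε₀A/d = (8.85×10^-12)(0.0380)/(7.90×10^-4) = 4.257×10^-10 F.
I_d = C dV/dt = (4.257×10^-10)(1.47×10^4) = 6.26×10^-6 A.

6.26×10^-6 A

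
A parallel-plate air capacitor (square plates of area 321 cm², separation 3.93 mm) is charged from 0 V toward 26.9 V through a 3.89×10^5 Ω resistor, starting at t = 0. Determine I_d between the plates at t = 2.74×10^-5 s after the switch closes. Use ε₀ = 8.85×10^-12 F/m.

C = ε₀A/d = (8.85×10^-12)(0.0321)/(3.93×10^-3) = 7.229×10^-11 F and τ = RC = 2.812×10^-5 s. I_d in the gap equals the RC charging current.
I_d(t) = (V₀/R) e^(−t/τ) = 6.915×10^-5 · e^(−0.9744) = 2.61×10^-5 A.

2.61×10^-5 A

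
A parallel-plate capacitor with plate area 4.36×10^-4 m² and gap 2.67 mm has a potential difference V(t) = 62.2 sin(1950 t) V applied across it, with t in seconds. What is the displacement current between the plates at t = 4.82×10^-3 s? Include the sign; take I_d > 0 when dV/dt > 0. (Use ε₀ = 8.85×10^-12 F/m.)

-1.75×10^-7 A

dV/dt = (62.2)(1950)·cos(9.399) = -1.212×10^5 V/s.
I_d = C dV/dt with C = ε₀A/d = (8.85×10^-12)(4.36×10^-4)/(2.67×10^-3) = 1.445×10^-12 F, so I_d = (1.445×10^-12)(-1.212×10^5) = -1.75×10^-7 A.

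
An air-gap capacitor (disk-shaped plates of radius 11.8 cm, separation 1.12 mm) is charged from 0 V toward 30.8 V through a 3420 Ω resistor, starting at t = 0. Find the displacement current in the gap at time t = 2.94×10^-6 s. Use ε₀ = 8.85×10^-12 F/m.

7.49×10^-4 A

With C = ε₀A/d = (8.85×10^-12)(0.04374)/(1.12×10^-3) = 3.456×10^-10 F, the time constant is τ = RC = 1.182×10^-6 s, so t/τ = 2.487 and e^(−t/τ) = 0.08316.
I_d = I_cond = (V₀/R) e^(−t/τ) = (9.006×10^-3)(0.08316) = 7.49×10^-4 A.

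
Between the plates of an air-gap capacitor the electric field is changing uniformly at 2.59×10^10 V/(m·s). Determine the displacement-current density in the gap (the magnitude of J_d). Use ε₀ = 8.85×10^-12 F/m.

J_d = ε₀ ∂E/∂t, so J_d = 0.229 A/m².

0.229 A/m²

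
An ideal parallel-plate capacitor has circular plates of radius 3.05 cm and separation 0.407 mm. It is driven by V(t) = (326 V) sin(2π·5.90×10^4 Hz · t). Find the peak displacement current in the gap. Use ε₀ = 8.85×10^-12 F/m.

7.68×10^-3 A

C = ε₀A/d = (8.85×10^-12)(2.922×10^-3)/(4.07×10^-4) = 6.354×10^-11 F; ω = 2πf = 3.707×10^5 rad/s.
I_d = C dV/dt, so |I_d|_max = C V₀ ω = (6.354×10^-11)(326)(3.707×10^5) = 7.68×10^-3 A.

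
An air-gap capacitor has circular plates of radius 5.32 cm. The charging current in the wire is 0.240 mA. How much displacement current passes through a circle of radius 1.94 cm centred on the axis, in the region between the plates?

3.19×10^-5 A

Between the plates the displacement current equals the wire current: I_d = 0.240 mA = 2.40×10^-4 A.
Through an area πr² the displacement current is I_d·(πr²/πR²) = I_d (r/R)² = 3.19×10^-5 A.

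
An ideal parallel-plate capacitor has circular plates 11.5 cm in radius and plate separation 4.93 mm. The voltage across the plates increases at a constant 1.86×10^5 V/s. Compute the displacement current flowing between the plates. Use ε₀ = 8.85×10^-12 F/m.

E = V/d so dE/dt = (dV/dt)/d = 3.773×10^7 V/(m·s), and I_d = ε₀ A dE/dt = (8.85×10^-12)(0.04155)(3.773×10^7) = 1.39×10^-5 A.

1.39×10^-5 A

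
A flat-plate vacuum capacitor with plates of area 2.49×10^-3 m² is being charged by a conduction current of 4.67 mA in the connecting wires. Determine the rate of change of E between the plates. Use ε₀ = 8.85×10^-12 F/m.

Charge continuity gives I_d = I = 4.67×10^-3 A between the plates.
Then dE/dt = I_d/(ε₀A) = 2.12×10^11 V/(m·s).

2.12×10^11 V/(m·s)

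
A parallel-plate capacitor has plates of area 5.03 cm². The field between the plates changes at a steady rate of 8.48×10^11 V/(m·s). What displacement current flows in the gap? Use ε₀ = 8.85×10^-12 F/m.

I_d = ε₀ A (dE/dt) = (8.85×10^-12)(5.03×10^-4 m²)(8.48×10^11) = 3.77×10^-3 A.

3.77×10^-3 A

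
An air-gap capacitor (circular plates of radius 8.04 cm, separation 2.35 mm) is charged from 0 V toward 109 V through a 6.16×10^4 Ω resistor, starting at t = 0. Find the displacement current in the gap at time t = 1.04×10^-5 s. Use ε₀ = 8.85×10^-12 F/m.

1.95×10^-4 A

With C = ε₀A/d = (8.85×10^-12)(0.02031)/(2.35×10^-3) = 7.649×10^-11 F, the time constant is τ = RC = 4.712×10^-6 s, so t/τ = 2.207 and e^(−t/τ) = 0.1100.
I_d = I_cond = (V₀/R) e^(−t/τ) = (1.769×10^-3)(0.1100) = 1.95×10^-4 A.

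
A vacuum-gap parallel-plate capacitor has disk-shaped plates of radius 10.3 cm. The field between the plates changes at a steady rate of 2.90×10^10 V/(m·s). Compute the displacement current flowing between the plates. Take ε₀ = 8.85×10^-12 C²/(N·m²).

8.55×10^-3 A

I_d = ε₀ A (dE/dt) = (8.85×10^-12)(0.03333 m²)(2.90×10^10) = 8.55×10^-3 A.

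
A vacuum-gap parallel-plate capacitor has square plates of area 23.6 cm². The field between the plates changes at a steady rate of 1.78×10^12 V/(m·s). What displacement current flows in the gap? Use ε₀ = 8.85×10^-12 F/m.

I_d = ε₀ A (dE/dt) = (8.85×10^-12)(2.36×10^-3 m²)(1.78×10^12) = 0.0372 A.

0.0372 A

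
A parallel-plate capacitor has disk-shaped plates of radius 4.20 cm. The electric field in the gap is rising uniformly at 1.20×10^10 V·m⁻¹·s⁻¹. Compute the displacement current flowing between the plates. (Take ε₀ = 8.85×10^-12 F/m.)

5.89×10^-4 A

With a uniform field, Φ_E = EA, so I_d = ε₀ A dE/dt = 5.89×10^-4 A.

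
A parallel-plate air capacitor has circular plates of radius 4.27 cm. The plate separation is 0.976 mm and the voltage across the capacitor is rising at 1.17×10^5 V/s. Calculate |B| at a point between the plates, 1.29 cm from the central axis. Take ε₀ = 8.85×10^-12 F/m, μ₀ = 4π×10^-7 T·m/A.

8.60×10^-12 T

I_d = C dV/dt with C = ε₀πR²/d = 5.194×10^-11 F, so I_d = (5.194×10^-11)(1.17×10^5) = 6.077×10^-6 A.
∮B·dl = μ₀ I_d,enc with I_d,enc = I_d r²/R² = 5.546×10^-7 A; so B = μ₀ I_d,enc/(2πr) = 8.60×10^-12 T.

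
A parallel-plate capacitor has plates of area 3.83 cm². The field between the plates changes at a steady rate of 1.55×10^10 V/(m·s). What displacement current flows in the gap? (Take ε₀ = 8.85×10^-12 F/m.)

With a uniform field, Φ_E = EA, so I_d = ε₀ A dE/dt = 5.25×10^-5 A.

5.25×10^-5 A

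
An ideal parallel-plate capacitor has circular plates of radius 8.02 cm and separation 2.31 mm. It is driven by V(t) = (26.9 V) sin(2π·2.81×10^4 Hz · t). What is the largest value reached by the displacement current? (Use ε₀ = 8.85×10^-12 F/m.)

3.68×10^-4 A

The displacement current equals the conduction current C dV/dt, which peaks at C V₀ ω.
With C = ε₀A/d = (8.85×10^-12)(0.02021)/(2.31×10^-3) = 7.743×10^-11 F and ω = 2πf = 1.766×10^5 rad/s, I_d,max = (7.743×10^-11)(26.9)(1.766×10^5) = 3.68×10^-4 A.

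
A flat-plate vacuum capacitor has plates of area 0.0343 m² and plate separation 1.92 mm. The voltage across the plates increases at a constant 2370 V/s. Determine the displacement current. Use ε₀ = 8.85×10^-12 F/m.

The displacement current equals the charging current C dV/dt. With C = ε₀A/d = (8.85×10^-12)(0.0343)/(1.92×10^-3) = 1.581×10^-10 F, I_d = (1.581×10^-10)(2370) = 3.75×10^-7 A.

3.75×10^-7 A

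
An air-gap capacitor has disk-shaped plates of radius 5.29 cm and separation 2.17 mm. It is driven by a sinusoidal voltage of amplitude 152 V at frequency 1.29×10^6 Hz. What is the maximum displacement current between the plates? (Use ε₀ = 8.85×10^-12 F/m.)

0.0442 A

C = ε₀A/d = (8.85×10^-12)(8.791×10^-3)/(2.17×10^-3) = 3.585×10^-11 F; ω = 2πf = 8.105×10^6 rad/s.
I_d = C dV/dt, so |I_d|_max = C V₀ ω = (3.585×10^-11)(152)(8.105×10^6) = 0.0442 A.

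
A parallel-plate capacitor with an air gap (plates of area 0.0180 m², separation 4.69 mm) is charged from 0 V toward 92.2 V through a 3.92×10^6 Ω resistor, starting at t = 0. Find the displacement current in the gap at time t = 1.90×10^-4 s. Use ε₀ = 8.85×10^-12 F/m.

C = ε₀A/d = (8.85×10^-12)(0.0180)/(4.69×10^-3) = 3.397×10^-11 F and τ = RC = 1.332×10^-4 s. I_d in the gap equals the RC charging current.
I_d(t) = (V₀/R) e^(−t/τ) = 2.352×10^-5 · e^(−1.426) = 5.65×10^-6 A.

5.65×10^-6 A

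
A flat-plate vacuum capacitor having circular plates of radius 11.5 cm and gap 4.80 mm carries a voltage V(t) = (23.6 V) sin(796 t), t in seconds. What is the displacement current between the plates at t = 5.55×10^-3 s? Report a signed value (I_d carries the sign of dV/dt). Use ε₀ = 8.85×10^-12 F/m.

-4.18×10^-7 A

C = ε₀A/d = (8.85×10^-12)(0.04155)/(4.80×10^-3) = 7.661×10^-11 F. dV/dt = V₀ω·cos(ωt); at ωt = 4.4178 rad this factor is -0.2903.
I_d = C dV/dt = (7.661×10^-11)(23.6)(796)(-0.2903) = -4.18×10^-7 A.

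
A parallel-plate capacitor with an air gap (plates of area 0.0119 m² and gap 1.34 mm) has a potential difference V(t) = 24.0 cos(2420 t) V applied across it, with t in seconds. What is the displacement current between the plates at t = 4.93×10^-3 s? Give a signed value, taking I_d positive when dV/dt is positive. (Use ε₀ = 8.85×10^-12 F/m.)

dE/dt = (V₀ω/d)·−sin(ωt) with ωt = 11.9306 rad: (24.0)(2420)(0.5938)/(1.34×10^-3) = 2.574×10^7 V/(m·s).
I_d = ε₀ A dE/dt = (8.85×10^-12)(0.0119)(2.574×10^7) = 2.71×10^-6 A.

2.71×10^-6 A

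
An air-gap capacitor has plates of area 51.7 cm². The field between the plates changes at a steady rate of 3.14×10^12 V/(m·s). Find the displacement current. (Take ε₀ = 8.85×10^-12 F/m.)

0.144 A

With a uniform field, Φ_E = EA, so I_d = ε₀ A dE/dt = 0.144 A.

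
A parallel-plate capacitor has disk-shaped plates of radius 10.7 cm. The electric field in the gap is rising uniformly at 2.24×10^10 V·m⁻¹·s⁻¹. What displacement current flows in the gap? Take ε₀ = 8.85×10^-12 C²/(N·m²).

7.13×10^-3 A

With a uniform field, Φ_E = EA, so I_d = ε₀ A dE/dt = 7.13×10^-3 A.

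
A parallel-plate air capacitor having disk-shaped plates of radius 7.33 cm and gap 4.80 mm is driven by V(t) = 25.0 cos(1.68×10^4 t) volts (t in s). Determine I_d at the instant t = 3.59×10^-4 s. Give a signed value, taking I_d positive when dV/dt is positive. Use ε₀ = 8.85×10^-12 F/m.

3.26×10^-6 A

C = ε₀A/d = (8.85×10^-12)(0.01688)/(4.80×10^-3) = 3.112×10^-11 F. dV/dt = V₀ω·−sin(ωt); at ωt = 6.0312 rad this factor is 0.2493.
I_d = C dV/dt = (3.112×10^-11)(25.0)(1.68×10^4)(0.2493) = 3.26×10^-6 A.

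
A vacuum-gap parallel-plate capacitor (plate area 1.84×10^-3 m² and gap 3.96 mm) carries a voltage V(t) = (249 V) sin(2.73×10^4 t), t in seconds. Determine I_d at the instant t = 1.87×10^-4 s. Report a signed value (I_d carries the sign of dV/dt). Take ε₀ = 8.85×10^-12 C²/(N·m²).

1.07×10^-5 A

C = ε₀A/d = (8.85×10^-12)(1.84×10^-3)/(3.96×10^-3) = 4.112×10^-12 F. dV/dt = V₀ω·cos(ωt); at ωt = 5.1051 rad this factor is 0.3827.
I_d = C dV/dt = (4.112×10^-12)(249)(2.73×10^4)(0.3827) = 1.07×10^-5 A.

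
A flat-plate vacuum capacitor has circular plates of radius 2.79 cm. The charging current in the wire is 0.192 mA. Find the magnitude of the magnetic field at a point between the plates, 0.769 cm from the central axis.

3.79×10^-10 T

No conduction current crosses the gap, so I_d there equals the 1.92×10^-4 A in the leads.
∮B·dl = μ₀ I_d,enc with I_d,enc = I_d r²/R² = 1.459×10^-5 A; so B = μ₀ I_d,enc/(2πr) = 3.79×10^-10 T.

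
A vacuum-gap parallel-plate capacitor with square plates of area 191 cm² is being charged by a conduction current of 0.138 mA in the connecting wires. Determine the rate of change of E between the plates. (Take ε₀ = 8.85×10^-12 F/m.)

Charge continuity gives I_d = I = 1.38×10^-4 A between the plates.
Inverting I_d = ε₀ A dE/dt gives dE/dt = 1.38×10^-4 / (8.85×10^-12 · 0.0191) = 8.16×10^8 V/(m·s).

8.16×10^8 V/(m·s)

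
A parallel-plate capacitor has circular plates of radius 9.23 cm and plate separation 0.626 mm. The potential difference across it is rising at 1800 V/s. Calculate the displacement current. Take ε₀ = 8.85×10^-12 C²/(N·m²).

6.81×10^-7 A

The displacement current equals the charging current C dV/dt. With C = ε₀A/d = (8.85×10^-12)(0.02676)/(6.26×10^-4) = 3.783×10^-10 F, I_d = (3.783×10^-10)(1800) = 6.81×10^-7 A.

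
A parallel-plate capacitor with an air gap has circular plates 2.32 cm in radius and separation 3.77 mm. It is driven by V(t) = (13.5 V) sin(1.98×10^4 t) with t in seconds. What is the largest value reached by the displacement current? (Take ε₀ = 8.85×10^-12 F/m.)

1.06×10^-6 A

The displacement current equals the conduction current C dV/dt, which peaks at C V₀ ω.
With C = ε₀A/d = (8.85×10^-12)(1.691×10^-3)/(3.77×10^-3) = 3.970×10^-12 F and ω = 1.98×10^4 rad/s, I_d,max = (3.970×10^-12)(13.5)(1.98×10^4) = 1.06×10^-6 A.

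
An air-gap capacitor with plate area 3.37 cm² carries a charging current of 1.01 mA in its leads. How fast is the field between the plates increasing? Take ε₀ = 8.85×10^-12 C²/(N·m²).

3.39×10^11 V/(m·s)

By continuity, I_d in the gap equals the 1.01 mA flowing in the wire.
Then dE/dt = I_d/(ε₀A) = 3.39×10^11 V/(m·s).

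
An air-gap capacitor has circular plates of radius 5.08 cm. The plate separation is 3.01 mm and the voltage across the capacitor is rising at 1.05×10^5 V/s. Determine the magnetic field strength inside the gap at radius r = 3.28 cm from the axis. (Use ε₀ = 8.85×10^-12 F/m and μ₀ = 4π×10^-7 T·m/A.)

I_d = C dV/dt with C = ε₀πR²/d = 2.384×10^-11 F, so I_d = (2.384×10^-11)(1.05×10^5) = 2.503×10^-6 A.
∮B·dl = μ₀ I_d,enc with I_d,enc = I_d r²/R² = 1.043×10^-6 A; so B = μ₀ I_d,enc/(2πr) = 6.36×10^-12 T.

6.36×10^-12 T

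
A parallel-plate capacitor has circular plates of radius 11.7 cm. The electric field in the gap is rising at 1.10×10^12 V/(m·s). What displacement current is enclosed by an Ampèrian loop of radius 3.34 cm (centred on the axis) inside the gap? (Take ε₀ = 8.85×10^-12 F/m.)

0.0341 A

Total displacement current: I_d = ε₀(πR²)(dE/dt) = (8.85×10^-12)(0.04301)(1.10×10^12) = 0.4187 A.
The field is uniform, so I_d,enc = I_d (r/R)² = (0.4187)(3.34/11.7)² = 0.0341 A.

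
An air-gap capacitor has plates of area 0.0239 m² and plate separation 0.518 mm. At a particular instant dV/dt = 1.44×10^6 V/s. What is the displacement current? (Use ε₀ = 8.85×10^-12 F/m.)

The field between the plates is E = V/d, so dE/dt = (1.44×10^6)/(5.18×10^-4 m) = 2.780×10^9 V/(m·s).
I_d = ε₀ A (dE/dt) = (8.85×10^-12)(0.0239)(2.780×10^9) = 5.88×10^-4 A.

5.88×10^-4 A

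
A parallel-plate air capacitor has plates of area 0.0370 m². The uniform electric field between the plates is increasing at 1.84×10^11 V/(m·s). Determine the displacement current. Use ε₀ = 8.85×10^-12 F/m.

The displacement current is ε₀ times dΦ_E/dt = ε₀ A dE/dt = (8.85×10^-12)(0.0370)(1.84×10^11) = 0.0603 A.

0.0603 A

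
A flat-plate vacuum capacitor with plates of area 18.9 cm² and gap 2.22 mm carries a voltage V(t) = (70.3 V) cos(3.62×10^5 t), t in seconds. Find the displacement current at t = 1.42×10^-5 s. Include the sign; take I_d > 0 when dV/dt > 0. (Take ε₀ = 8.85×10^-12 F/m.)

1.74×10^-4 A

dV/dt = (70.3)(3.62×10^5)·−sin(5.1404) = 2.315×10^7 V/s.
I_d = C dV/dt with C = ε₀A/d = (8.85×10^-12)(1.89×10^-3)/(2.22×10^-3) = 7.534×10^-12 F, so I_d = (7.534×10^-12)(2.315×10^7) = 1.74×10^-4 A.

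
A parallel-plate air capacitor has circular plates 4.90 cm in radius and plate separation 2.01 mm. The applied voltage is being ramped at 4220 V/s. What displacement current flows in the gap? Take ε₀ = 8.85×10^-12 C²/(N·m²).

C = ε₀A/d = (8.85×10^-12)(7.543×10^-3)/(2.01×10^-3) = 3.321×10^-11 F.
I_d = C dV/dt = (3.321×10^-11)(4220) = 1.40×10^-7 A.

1.40×10^-7 A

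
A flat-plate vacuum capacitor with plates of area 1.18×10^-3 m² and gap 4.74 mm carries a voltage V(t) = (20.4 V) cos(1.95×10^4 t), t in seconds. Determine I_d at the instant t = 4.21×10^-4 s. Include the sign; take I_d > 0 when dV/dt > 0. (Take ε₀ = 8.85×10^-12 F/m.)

dE/dt = (V₀ω/d)·−sin(ωt) with ωt = 8.2095 rad: (20.4)(1.95×10^4)(-0.9375)/(4.74×10^-3) = -7.868×10^7 V/(m·s).
I_d = ε₀ A dE/dt = (8.85×10^-12)(1.18×10^-3)(-7.868×10^7) = -8.22×10^-7 A.

-8.22×10^-7 A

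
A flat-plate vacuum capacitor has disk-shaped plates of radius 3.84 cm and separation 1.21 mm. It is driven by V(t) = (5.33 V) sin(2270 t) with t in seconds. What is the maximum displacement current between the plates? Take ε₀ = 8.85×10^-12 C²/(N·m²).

C = ε₀A/d = (8.85×10^-12)(4.632×10^-3)/(1.21×10^-3) = 3.388×10^-11 F; ω = 2270 rad/s.
I_d = C dV/dt, so |I_d|_max = C V₀ ω = (3.388×10^-11)(5.33)(2270) = 4.10×10^-7 A.

4.10×10^-7 A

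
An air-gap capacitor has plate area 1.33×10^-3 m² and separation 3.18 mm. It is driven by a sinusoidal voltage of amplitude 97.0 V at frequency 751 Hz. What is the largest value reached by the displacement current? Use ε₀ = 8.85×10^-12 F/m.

1.69×10^-6 A

C = ε₀A/d = (8.85×10^-12)(1.33×10^-3)/(3.18×10^-3) = 3.701×10^-12 F; ω = 2πf = 4719 rad/s.
I_d = C dV/dt, so |I_d|_max = C V₀ ω = (3.701×10^-12)(97.0)(4719) = 1.69×10^-6 A.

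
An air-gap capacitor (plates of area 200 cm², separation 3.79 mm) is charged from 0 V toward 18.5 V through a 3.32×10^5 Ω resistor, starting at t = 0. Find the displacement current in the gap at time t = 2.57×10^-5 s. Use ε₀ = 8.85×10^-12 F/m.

1.06×10^-5 A

C = ε₀A/d = (8.85×10^-12)(0.0200)/(3.79×10^-3) = 4.670×10^-11 F and τ = RC = 1.550×10^-5 s. I_d in the gap equals the RC charging current.
I_d(t) = (V₀/R) e^(−t/τ) = 5.572×10^-5 · e^(−1.658) = 1.06×10^-5 A.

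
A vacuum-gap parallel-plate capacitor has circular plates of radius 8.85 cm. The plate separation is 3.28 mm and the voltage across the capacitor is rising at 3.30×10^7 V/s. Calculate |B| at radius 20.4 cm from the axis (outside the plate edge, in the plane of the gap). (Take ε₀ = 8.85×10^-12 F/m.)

2.15×10^-9 T

dE/dt = (dV/dt)/d = 1.006×10^10 V/(m·s); I_d = ε₀(πR²)(dE/dt) = (8.85×10^-12)(0.02461)(1.006×10^10) = 2.191×10^-3 A.
For r ≥ R the full I_d is enclosed: B = μ₀ I_d/(2πr) = (4π×10^-7)(2.191×10^-3)/(2π·0.204) = 2.15×10^-9 T.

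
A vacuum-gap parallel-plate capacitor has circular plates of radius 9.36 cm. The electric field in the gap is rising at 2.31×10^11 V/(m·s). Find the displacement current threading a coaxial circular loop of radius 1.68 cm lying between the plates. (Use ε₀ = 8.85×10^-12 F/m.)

1.81×10^-3 A

Total displacement current: I_d = ε₀(πR²)(dE/dt) = (8.85×10^-12)(0.02752)(2.31×10^11) = 0.05626 A.
Since J_d is uniform, the enclosed fraction is (r/R)² = 0.03222, giving I_d,enc = 1.81×10^-3 A.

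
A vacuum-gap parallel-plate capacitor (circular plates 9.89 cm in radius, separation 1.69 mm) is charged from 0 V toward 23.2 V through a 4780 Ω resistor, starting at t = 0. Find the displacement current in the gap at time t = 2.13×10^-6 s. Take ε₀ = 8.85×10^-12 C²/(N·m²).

3.04×10^-4 A

With C = ε₀A/d = (8.85×10^-12)(0.03073)/(1.69×10^-3) = 1.609×10^-10 F, the time constant is τ = RC = 7.691×10^-7 s, so t/τ = 2.769 and e^(−t/τ) = 0.06272.
I_d = I_cond = (V₀/R) e^(−t/τ) = (4.854×10^-3)(0.06272) = 3.04×10^-4 A.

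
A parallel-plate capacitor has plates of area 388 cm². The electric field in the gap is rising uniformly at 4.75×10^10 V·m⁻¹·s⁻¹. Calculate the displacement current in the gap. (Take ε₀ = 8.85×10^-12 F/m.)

With a uniform field, Φ_E = EA, so I_d = ε₀ A dE/dt = 0.0163 A.

0.0163 A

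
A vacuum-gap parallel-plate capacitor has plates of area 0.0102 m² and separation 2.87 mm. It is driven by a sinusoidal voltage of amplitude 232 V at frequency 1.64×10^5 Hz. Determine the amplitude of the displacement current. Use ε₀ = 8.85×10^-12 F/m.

The displacement current equals the conduction current C dV/dt, which peaks at C V₀ ω.
With C = ε₀A/d = (8.85×10^-12)(0.0102)/(2.87×10^-3) = 3.145×10^-11 F and ω = 2πf = 1.030×10^6 rad/s, I_d,max = (3.145×10^-11)(232)(1.030×10^6) = 7.52×10^-3 A.

7.52×10^-3 A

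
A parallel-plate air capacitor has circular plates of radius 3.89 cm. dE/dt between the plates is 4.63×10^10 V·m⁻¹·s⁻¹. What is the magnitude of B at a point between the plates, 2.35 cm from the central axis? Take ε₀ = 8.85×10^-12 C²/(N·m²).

Total displacement current: I_d = ε₀(πR²)(dE/dt) = (8.85×10^-12)(4.754×10^-3)(4.63×10^10) = 1.948×10^-3 A.
∮B·dl = μ₀ I_d,enc with I_d,enc = I_d r²/R² = 7.109×10^-4 A; so B = μ₀ I_d,enc/(2πr) = 6.05×10^-9 T.

6.05×10^-9 T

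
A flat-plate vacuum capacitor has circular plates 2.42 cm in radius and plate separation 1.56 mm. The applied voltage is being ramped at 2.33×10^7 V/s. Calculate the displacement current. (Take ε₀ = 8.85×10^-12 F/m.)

2.43×10^-4 A

C = ε₀A/d = (8.85×10^-12)(1.840×10^-3)/(1.56×10^-3) = 1.044×10^-11 F.
I_d = C dV/dt = (1.044×10^-11)(2.33×10^7) = 2.43×10^-4 A.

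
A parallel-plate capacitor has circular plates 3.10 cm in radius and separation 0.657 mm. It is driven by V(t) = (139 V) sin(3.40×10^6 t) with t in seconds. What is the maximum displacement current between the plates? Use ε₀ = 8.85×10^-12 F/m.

(dE/dt)_max = V₀ω/d = 7.193×10^11 V/(m·s); ω = 3.40×10^6 rad/s.
I_d,max = ε₀ A (dE/dt)_max = (8.85×10^-12)(3.019×10^-3)(7.193×10^11) = 0.0192 A.

0.0192 A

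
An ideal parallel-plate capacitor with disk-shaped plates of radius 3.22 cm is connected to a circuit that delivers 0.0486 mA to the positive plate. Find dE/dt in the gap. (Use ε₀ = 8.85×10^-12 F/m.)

The displacement current between the plates equals the conduction current, I_d = 0.0486 mA.
Inverting I_d = ε₀ A dE/dt gives dE/dt = 4.86×10^-5 / (8.85×10^-12 · 3.257×10^-3) = 1.69×10^9 V/(m·s).

1.69×10^9 V/(m·s)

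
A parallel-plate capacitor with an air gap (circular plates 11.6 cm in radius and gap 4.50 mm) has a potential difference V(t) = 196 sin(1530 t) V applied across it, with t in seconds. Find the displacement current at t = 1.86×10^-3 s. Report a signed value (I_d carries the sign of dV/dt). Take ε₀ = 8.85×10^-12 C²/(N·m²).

-2.38×10^-5 A

dE/dt = (V₀ω/d)·cos(ωt) with ωt = 2.8458 rad: (196)(1530)(-0.9566)/(4.50×10^-3) = -6.375×10^7 V/(m·s).
I_d = ε₀ A dE/dt = (8.85×10^-12)(0.04227)(-6.375×10^7) = -2.38×10^-5 A.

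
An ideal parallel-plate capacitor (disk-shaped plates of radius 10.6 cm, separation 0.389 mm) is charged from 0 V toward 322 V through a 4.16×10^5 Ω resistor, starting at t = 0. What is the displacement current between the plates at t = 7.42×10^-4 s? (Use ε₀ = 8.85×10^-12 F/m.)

C = ε₀A/d = (8.85×10^-12)(0.03530)/(3.89×10^-4) = 8.031×10^-10 F, so τ = RC = 3.341×10^-4 s.
The conduction current is I(t) = (V₀/R) e^(−t/τ), and the displacement current between the plates equals it.
t/τ = 2.221; I_d = (322/4.16×10^5) · e^(−2.221) = (7.740×10^-4)(0.1085) = 8.40×10^-5 A.

8.40×10^-5 A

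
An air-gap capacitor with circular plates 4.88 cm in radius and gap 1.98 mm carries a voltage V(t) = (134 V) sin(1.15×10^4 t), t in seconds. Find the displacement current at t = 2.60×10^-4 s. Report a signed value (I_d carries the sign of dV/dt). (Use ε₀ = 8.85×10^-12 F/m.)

C = ε₀A/d = (8.85×10^-12)(7.482×10^-3)/(1.98×10^-3) = 3.344×10^-11 F. dV/dt = V₀ω·cos(ωt); at ωt = 2.99 rad this factor is -0.9885.
I_d = C dV/dt = (3.344×10^-11)(134)(1.15×10^4)(-0.9885) = -5.09×10^-5 A.

-5.09×10^-5 A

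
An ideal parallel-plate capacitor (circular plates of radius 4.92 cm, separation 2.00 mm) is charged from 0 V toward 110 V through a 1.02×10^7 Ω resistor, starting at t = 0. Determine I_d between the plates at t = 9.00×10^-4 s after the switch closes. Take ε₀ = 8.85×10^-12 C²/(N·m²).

7.83×10^-7 A

C = ε₀A/d = (8.85×10^-12)(7.605×10^-3)/(2.00×10^-3) = 3.365×10^-11 F, so τ = RC = 3.432×10^-4 s.
The conduction current is I(t) = (V₀/R) e^(−t/τ), and the displacement current between the plates equals it.
t/τ = 2.622; I_d = (110/1.02×10^7) · e^(−2.622) = (1.078×10^-5)(0.07266) = 7.83×10^-7 A.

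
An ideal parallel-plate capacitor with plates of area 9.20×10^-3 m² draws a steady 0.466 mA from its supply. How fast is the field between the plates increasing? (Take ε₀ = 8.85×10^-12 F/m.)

By continuity, I_d in the gap equals the 0.466 mA flowing in the wire.
Since I_d = ε₀ A dE/dt, dE/dt = I_d/(ε₀A) = (4.66×10^-4)/((8.85×10^-12)(9.20×10^-3)) = 5.72×10^9 V/(m·s).

5.72×10^9 V/(m·s)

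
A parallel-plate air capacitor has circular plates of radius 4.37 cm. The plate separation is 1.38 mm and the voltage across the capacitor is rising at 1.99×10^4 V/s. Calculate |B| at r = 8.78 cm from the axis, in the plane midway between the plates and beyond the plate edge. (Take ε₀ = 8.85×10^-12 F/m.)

1.74×10^-12 T

dE/dt = (dV/dt)/d = 1.442×10^7 V/(m·s); I_d = ε₀(πR²)(dE/dt) = (8.85×10^-12)(5.999×10^-3)(1.442×10^7) = 7.656×10^-7 A.
For r ≥ R the full I_d is enclosed: B = μ₀ I_d/(2πr) = (4π×10^-7)(7.656×10^-7)/(2π·0.0878) = 1.74×10^-12 T.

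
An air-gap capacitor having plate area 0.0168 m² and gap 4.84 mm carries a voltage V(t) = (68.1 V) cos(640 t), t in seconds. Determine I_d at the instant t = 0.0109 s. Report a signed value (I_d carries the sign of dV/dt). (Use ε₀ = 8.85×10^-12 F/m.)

dV/dt = (68.1)(640)·−sin(6.976) = -2.784×10^4 V/s.
I_d = C dV/dt with C = ε₀A/d = (8.85×10^-12)(0.0168)/(4.84×10^-3) = 3.072×10^-11 F, so I_d = (3.072×10^-11)(-2.784×10^4) = -8.55×10^-7 A.

-8.55×10^-7 A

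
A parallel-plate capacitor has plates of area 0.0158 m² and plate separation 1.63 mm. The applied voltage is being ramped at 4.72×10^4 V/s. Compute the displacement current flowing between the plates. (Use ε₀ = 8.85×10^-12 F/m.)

4.05×10^-6 A

E = V/d so dE/dt = (dV/dt)/d = 2.896×10^7 V/(m·s), and I_d = ε₀ A dE/dt = (8.85×10^-12)(0.0158)(2.896×10^7) = 4.05×10^-6 A.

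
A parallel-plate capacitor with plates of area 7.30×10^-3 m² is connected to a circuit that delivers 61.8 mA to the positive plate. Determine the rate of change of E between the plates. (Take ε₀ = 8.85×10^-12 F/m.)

Charge continuity gives I_d = I = 0.0618 A between the plates.
Since I_d = ε₀ A dE/dt, dE/dt = I_d/(ε₀A) = (0.0618)/((8.85×10^-12)(7.30×10^-3)) = 9.57×10^11 V/(m·s).

9.57×10^11 V/(m·s)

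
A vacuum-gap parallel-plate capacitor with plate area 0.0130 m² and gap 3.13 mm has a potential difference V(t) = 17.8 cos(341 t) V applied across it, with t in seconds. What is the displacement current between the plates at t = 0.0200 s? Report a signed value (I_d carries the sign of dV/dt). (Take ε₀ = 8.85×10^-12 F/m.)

C = ε₀A/d = (8.85×10^-12)(0.0130)/(3.13×10^-3) = 3.676×10^-11 F. dV/dt = V₀ω·−sin(ωt); at ωt = 6.82 rad this factor is -0.5114.
I_d = C dV/dt = (3.676×10^-11)(17.8)(341)(-0.5114) = -1.14×10^-7 A.

-1.14×10^-7 A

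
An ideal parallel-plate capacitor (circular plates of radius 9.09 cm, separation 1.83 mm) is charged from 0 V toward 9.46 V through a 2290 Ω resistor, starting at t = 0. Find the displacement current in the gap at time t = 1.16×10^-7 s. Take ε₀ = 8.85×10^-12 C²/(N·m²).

With C = ε₀A/d = (8.85×10^-12)(0.02596)/(1.83×10^-3) = 1.255×10^-10 F, the time constant is τ = RC = 2.874×10^-7 s, so t/τ = 0.4036 and e^(−t/τ) = 0.6679.
I_d = I_cond = (V₀/R) e^(−t/τ) = (4.131×10^-3)(0.6679) = 2.76×10^-3 A.

2.76×10^-3 A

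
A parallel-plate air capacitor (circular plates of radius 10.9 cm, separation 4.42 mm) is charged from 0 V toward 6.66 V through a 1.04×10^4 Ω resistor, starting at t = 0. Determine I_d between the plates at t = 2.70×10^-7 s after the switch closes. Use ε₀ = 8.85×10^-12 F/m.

4.52×10^-4 A

C = ε₀A/d = (8.85×10^-12)(0.03733)/(4.42×10^-3) = 7.474×10^-11 F, so τ = RC = 7.773×10^-7 s.
The conduction current is I(t) = (V₀/R) e^(−t/τ), and the displacement current between the plates equals it.
t/τ = 0.3474; I_d = (6.66/1.04×10^4) · e^(−0.3474) = (6.404×10^-4)(0.7065) = 4.52×10^-4 A.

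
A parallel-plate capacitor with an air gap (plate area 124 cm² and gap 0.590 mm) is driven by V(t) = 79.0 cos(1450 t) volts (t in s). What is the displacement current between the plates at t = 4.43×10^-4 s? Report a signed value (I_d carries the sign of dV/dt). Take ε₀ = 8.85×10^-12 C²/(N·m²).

-1.28×10^-5 A

dV/dt = (79.0)(1450)·−sin(0.64235) = -6.862×10^4 V/s.
I_d = C dV/dt with C = ε₀A/d = (8.85×10^-12)(0.0124)/(5.90×10^-4) = 1.860×10^-10 F, so I_d = (1.860×10^-10)(-6.862×10^4) = -1.28×10^-5 A.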